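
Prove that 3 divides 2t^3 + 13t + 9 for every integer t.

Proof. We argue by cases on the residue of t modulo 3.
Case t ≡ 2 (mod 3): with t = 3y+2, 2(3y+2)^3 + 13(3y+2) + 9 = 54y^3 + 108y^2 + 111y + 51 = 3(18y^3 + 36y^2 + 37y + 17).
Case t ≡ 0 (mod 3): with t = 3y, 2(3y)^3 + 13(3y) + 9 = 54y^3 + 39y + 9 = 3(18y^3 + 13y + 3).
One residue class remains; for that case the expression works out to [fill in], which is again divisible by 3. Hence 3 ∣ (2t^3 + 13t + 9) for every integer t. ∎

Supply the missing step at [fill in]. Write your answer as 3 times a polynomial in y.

The residues treated are {2, 0}, so the missing case is t ≡ 1 (mod 3); write t = 3y+1.
Then 2(3y+1)^3 + 13(3y+1) + 9 = 54y^3 + 54y^2 + 57y + 24 = 3(18y^3 + 18y^2 + 19y + 8).

3(18y^3 + 18y^2 + 19y + 8)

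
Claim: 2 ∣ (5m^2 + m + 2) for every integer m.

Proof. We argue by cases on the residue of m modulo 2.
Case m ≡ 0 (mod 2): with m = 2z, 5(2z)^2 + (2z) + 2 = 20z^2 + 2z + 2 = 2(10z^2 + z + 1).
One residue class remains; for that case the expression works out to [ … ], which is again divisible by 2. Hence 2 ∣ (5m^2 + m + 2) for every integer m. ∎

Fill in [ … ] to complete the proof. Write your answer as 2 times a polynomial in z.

2(10z^2 + 11z + 4)

Only m ≡ 1 (mod 2) is unaccounted for. Put m = 2z+1:
5(2z+1)^2 + (2z+1) + 2 expands to 20z^2 + 22z + 8,
and factoring out 2 leaves 2(10z^2 + 11z + 4).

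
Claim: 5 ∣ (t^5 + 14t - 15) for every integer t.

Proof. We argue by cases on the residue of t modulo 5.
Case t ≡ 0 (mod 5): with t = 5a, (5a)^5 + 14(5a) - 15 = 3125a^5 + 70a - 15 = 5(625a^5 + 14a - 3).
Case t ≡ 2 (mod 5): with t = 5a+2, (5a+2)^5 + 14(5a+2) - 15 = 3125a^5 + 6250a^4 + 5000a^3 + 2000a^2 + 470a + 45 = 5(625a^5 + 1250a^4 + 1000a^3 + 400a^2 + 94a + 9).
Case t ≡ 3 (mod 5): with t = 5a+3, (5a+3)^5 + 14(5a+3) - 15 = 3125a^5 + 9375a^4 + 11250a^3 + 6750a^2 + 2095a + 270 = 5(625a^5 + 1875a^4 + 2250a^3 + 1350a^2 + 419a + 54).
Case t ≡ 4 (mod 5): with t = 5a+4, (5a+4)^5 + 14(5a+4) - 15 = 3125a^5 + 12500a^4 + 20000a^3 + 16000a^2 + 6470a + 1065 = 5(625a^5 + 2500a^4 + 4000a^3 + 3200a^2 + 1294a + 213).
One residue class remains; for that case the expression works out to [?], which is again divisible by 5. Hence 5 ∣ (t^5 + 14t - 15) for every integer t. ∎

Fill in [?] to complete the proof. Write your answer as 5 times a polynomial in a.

The residues treated are {0, 2, 3, 4}, so the missing case is t ≡ 1 (mod 5); write t = 5a+1.
Then (5a+1)^5 + 14(5a+1) - 15 = 3125a^5 + 3125a^4 + 1250a^3 + 250a^2 + 95a = 5(625a^5 + 625a^4 + 250a^3 + 50a^2 + 19a).

5(625a^5 + 625a^4 + 250a^3 + 50a^2 + 19a)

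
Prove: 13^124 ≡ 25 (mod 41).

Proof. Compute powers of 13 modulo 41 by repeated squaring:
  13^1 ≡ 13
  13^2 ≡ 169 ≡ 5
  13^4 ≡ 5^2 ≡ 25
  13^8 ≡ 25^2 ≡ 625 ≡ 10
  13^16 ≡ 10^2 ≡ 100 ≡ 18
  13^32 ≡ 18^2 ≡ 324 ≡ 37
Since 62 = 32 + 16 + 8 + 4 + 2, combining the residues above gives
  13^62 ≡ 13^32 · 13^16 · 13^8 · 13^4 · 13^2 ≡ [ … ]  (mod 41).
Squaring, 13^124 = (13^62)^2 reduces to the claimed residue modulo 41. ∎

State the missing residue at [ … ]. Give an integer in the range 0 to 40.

36

Multiply the listed residues: 37 · 18 · 10 · 25 · 5 = 666 → 6660 → 166500 → 832500.
Reducing modulo 41: 832500 = 20304·41 + 36, so 13^62 ≡ 36.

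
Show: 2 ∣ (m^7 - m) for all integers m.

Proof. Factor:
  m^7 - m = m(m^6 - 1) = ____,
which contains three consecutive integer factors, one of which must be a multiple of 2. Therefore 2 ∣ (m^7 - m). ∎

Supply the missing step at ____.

(m - 1)m(m + 1)(m^4 + m^2 + 1)

m^6 - 1 = (m^2 - 1)(m^4 + m^2 + 1), and m^2 - 1 = (m-1)(m+1).
So m(m^6 - 1) = (m - 1)m(m + 1)(m^4 + m^2 + 1).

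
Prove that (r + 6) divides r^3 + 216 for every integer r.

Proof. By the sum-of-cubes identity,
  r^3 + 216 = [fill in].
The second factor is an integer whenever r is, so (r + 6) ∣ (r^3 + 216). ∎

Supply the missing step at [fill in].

(r + 6)(r^2 - 6r + 36)

a^3 + b^3 = (a + b)(a^2 - ab + b^2). With a = r, b = 6:
r^3 + 216 = (r + 6)(r^2 - 6r + 36).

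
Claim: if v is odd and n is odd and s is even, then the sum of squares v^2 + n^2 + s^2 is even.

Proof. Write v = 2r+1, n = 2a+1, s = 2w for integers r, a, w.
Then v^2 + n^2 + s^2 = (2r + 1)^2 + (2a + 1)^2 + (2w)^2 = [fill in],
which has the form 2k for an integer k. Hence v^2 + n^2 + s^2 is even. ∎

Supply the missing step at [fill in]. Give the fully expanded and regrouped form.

Expanding: (2r + 1)^2 + (2a + 1)^2 + (2w)^2 = 4a^2 + 4a + 4r^2 + 4r + 4w^2 + 2.
Every term is even; pulling out the factor of 2 gives 2(2a^2 + 2a + 2r^2 + 2r + 2w^2 + 1).

2(2a^2 + 2a + 2r^2 + 2r + 2w^2 + 1)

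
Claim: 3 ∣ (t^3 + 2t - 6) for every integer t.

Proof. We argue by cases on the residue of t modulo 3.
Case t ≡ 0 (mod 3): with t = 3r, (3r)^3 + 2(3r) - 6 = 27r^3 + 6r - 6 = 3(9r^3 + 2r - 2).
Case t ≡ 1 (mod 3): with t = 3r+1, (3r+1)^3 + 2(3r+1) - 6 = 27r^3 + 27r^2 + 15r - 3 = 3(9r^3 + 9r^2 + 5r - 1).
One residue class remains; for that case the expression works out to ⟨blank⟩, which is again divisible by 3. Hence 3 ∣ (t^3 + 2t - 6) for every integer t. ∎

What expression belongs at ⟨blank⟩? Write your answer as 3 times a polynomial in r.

Only t ≡ 2 (mod 3) is unaccounted for. Put t = 3r+2:
(3r+2)^3 + 2(3r+2) - 6 expands to 27r^3 + 54r^2 + 42r + 6,
and factoring out 3 leaves 3(9r^3 + 18r^2 + 14r + 2).

3(9r^3 + 18r^2 + 14r + 2)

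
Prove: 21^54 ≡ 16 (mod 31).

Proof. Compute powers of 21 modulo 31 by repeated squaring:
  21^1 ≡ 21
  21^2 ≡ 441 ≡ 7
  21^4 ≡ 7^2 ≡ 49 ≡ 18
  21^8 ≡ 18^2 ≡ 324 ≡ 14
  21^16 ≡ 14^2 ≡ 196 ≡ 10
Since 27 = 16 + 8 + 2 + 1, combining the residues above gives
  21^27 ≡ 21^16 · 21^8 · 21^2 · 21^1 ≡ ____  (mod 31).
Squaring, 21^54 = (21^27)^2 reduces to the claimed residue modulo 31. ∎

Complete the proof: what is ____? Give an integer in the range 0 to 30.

Multiply the listed residues: 10 · 14 · 7 · 21 = 140 → 980 → 20580.
Reducing modulo 31: 20580 = 663·31 + 27, so 21^27 ≡ 27.

27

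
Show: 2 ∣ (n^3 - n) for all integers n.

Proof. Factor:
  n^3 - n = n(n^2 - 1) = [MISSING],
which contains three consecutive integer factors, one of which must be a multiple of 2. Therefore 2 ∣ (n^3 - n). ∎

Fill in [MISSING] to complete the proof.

(n - 1)n(n + 1)

n(n^2 - 1) = n(n - 1)(n + 1) = (n - 1)n(n + 1).
These three factors are consecutive integers, so their product is divisible by 2.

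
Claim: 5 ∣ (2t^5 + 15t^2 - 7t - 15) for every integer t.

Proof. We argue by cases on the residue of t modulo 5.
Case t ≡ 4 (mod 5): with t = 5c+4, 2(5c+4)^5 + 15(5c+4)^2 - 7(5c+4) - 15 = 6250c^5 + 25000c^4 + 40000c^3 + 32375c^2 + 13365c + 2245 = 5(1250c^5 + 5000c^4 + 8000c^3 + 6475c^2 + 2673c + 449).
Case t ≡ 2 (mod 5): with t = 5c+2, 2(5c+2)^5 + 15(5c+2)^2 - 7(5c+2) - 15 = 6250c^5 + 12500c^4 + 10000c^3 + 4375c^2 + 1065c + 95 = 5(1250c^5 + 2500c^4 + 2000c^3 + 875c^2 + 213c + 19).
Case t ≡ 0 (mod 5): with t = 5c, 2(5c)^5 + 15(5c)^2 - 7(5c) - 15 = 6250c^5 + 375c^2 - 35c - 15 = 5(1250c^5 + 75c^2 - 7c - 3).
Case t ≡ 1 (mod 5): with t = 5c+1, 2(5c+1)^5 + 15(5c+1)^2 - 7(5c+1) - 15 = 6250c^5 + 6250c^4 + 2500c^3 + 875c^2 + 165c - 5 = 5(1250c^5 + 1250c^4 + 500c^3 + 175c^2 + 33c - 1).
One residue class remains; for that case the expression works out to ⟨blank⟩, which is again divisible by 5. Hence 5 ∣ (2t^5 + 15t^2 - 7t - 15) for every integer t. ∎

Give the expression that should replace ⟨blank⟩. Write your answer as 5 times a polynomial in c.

The residues treated are {4, 2, 0, 1}, so the missing case is t ≡ 3 (mod 5); write t = 5c+3.
Then 2(5c+3)^5 + 15(5c+3)^2 - 7(5c+3) - 15 = 6250c^5 + 18750c^4 + 22500c^3 + 13875c^2 + 4465c + 585 = 5(1250c^5 + 3750c^4 + 4500c^3 + 2775c^2 + 893c + 117).

5(1250c^5 + 3750c^4 + 4500c^3 + 2775c^2 + 893c + 117)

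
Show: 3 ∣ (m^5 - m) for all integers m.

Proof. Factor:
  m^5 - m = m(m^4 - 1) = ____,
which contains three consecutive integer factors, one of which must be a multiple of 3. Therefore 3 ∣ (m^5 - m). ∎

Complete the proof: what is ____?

m^4 - 1 = (m^2 - 1)(m^2 + 1), and m^2 - 1 = (m-1)(m+1).
So m(m^4 - 1) = (m - 1)m(m + 1)(m^2 + 1).

(m - 1)m(m + 1)(m^2 + 1)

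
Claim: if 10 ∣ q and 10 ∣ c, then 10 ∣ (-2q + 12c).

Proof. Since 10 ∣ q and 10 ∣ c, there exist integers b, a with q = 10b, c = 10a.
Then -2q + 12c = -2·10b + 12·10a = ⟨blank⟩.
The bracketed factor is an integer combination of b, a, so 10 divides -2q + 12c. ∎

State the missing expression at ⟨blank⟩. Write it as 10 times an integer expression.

Pull the common 10 out of every term: -2·10b + 12·10a = 10(12a - 2b).
12a - 2b is an integer, which exhibits the divisibility.

10(12a - 2b)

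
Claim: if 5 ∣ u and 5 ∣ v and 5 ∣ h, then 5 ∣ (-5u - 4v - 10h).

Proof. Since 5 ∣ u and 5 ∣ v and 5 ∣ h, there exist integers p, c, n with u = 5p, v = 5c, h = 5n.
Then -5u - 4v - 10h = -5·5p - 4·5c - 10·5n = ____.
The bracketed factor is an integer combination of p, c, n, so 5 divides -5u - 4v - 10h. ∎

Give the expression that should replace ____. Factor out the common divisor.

Pull the common 5 out of every term: -5·5p - 4·5c - 10·5n = 5(-4c - 10n - 5p).
-4c - 10n - 5p is an integer, which exhibits the divisibility.

5(-4c - 10n - 5p)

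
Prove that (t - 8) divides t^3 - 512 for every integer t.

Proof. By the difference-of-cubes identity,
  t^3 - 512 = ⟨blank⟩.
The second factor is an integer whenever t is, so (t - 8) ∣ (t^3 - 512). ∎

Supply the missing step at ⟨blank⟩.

(t - 8)(t^2 + 8t + 64)

Polynomial division of t^3 - 512 by t - 8 leaves remainder 0 and quotient t^2 + 8t + 64.
Hence t^3 - 512 = (t - 8)(t^2 + 8t + 64).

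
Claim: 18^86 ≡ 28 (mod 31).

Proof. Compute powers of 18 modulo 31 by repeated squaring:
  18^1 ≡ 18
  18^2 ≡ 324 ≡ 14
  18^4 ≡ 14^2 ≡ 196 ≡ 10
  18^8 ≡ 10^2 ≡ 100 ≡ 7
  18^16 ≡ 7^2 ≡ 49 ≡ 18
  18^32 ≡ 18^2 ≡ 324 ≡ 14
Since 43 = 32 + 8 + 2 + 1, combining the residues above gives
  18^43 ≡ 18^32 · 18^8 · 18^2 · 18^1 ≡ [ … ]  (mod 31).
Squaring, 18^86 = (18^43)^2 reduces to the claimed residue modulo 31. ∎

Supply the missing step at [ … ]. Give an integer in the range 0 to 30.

Multiply the listed residues: 14 · 7 · 14 · 18 = 98 → 1372 → 24696.
Reducing modulo 31: 24696 = 796·31 + 20, so 18^43 ≡ 20.

20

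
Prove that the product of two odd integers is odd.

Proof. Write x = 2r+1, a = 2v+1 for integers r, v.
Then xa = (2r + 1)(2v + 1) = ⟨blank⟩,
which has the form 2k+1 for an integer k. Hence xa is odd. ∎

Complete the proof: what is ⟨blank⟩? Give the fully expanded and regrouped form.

2(2rv + r + v) + 1

Expanding: (2r + 1)(2v + 1) = 4rv + 2r + 2v + 1.
Every term except the constant is even, so this is 2(2rv + r + v) + 1,
and 2rv + r + v ∈ ℤ gives the required form.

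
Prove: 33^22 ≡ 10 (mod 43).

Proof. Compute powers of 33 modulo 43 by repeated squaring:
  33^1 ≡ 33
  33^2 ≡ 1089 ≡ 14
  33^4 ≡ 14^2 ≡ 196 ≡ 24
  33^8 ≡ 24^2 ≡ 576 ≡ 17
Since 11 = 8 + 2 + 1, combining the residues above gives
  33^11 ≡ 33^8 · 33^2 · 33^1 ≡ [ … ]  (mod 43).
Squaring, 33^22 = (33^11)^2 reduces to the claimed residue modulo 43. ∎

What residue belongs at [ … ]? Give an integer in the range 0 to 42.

33^8 · 33^2 · 33^1 ≡ 17 · 14 · 33 = 7854.
7854 mod 43 = 28, so 33^11 ≡ 28 (mod 43).

28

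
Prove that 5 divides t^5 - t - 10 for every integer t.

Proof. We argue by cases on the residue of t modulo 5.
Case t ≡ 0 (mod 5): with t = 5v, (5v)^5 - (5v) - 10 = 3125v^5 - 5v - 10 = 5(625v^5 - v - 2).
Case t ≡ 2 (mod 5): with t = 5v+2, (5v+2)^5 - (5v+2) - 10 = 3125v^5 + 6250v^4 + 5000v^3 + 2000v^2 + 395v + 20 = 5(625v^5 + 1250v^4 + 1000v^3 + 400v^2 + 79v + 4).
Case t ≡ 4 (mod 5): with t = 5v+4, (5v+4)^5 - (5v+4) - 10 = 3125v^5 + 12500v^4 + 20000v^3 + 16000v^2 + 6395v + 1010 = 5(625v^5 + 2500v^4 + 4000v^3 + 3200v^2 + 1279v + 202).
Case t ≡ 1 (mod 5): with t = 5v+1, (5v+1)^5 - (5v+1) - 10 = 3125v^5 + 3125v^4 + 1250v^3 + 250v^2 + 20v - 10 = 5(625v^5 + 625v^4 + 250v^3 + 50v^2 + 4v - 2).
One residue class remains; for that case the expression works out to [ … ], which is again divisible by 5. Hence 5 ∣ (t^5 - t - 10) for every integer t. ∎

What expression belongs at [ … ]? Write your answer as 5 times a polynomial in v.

Only t ≡ 3 (mod 5) is unaccounted for. Put t = 5v+3:
(5v+3)^5 - (5v+3) - 10 expands to 3125v^5 + 9375v^4 + 11250v^3 + 6750v^2 + 2020v + 230,
and factoring out 5 leaves 5(625v^5 + 1875v^4 + 2250v^3 + 1350v^2 + 404v + 46).

5(625v^5 + 1875v^4 + 2250v^3 + 1350v^2 + 404v + 46)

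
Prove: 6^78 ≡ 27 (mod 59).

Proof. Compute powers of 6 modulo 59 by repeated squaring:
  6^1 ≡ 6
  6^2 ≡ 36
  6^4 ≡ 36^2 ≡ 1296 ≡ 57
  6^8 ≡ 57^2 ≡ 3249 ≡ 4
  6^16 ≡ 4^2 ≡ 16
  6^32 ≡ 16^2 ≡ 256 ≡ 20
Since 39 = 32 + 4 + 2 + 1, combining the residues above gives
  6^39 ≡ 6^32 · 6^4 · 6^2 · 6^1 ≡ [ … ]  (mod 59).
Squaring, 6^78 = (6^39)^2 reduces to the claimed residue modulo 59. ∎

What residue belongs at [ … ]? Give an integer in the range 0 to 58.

6^32 · 6^4 · 6^2 · 6^1 ≡ 20 · 57 · 36 · 6 = 246240.
246240 mod 59 = 33, so 6^39 ≡ 33 (mod 59).

33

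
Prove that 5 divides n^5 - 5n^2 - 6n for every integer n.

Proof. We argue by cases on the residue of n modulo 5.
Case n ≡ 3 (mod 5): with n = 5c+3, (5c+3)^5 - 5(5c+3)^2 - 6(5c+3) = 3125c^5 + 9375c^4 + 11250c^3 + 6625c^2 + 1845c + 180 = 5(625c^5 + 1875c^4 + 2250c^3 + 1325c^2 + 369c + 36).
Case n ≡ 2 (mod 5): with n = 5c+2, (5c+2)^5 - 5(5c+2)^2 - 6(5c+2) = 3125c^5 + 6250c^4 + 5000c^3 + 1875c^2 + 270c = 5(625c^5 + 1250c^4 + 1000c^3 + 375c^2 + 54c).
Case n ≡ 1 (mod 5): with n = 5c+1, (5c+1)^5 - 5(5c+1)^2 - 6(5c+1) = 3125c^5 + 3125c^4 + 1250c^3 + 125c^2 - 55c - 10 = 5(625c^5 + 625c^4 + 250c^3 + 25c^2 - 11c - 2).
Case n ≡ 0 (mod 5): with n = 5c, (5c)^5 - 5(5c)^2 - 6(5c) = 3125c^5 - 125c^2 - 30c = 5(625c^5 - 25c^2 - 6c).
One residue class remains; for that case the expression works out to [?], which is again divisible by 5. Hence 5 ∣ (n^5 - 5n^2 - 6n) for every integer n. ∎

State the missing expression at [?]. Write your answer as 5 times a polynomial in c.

The residues treated are {3, 2, 1, 0}, so the missing case is n ≡ 4 (mod 5); write n = 5c+4.
Then (5c+4)^5 - 5(5c+4)^2 - 6(5c+4) = 3125c^5 + 12500c^4 + 20000c^3 + 15875c^2 + 6170c + 920 = 5(625c^5 + 2500c^4 + 4000c^3 + 3175c^2 + 1234c + 184).

5(625c^5 + 2500c^4 + 4000c^3 + 3175c^2 + 1234c + 184)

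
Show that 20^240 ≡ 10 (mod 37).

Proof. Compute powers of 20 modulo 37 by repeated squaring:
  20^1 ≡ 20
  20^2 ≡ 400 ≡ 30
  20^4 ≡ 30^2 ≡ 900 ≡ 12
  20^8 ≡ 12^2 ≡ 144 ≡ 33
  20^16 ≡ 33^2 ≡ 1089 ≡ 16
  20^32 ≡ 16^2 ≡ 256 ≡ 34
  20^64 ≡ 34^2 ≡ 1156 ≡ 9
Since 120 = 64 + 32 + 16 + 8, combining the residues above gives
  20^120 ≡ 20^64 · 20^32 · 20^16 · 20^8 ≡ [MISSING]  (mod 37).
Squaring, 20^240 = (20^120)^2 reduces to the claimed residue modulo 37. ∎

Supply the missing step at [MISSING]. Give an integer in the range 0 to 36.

26

20^64 · 20^32 · 20^16 · 20^8 ≡ 9 · 34 · 16 · 33 = 161568.
161568 mod 37 = 26, so 20^120 ≡ 26 (mod 37).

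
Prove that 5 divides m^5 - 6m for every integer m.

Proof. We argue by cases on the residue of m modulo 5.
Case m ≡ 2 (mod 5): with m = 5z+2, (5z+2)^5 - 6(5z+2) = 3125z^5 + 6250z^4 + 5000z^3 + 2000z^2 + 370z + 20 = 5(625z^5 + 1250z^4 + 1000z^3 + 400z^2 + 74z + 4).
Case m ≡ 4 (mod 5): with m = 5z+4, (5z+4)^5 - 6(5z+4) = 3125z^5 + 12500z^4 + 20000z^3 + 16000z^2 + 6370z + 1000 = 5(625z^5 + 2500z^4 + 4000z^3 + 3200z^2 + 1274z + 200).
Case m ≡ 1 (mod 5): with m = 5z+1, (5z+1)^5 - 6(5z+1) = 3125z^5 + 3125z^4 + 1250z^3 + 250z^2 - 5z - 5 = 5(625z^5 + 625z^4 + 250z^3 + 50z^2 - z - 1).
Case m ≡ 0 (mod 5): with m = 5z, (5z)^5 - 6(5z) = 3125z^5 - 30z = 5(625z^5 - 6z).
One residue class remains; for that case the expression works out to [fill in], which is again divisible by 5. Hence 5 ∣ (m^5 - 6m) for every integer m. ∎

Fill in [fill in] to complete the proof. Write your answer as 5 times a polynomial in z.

5(625z^5 + 1875z^4 + 2250z^3 + 1350z^2 + 399z + 45)

The residues treated are {2, 4, 1, 0}, so the missing case is m ≡ 3 (mod 5); write m = 5z+3.
Then (5z+3)^5 - 6(5z+3) = 3125z^5 + 9375z^4 + 11250z^3 + 6750z^2 + 1995z + 225 = 5(625z^5 + 1875z^4 + 2250z^3 + 1350z^2 + 399z + 45).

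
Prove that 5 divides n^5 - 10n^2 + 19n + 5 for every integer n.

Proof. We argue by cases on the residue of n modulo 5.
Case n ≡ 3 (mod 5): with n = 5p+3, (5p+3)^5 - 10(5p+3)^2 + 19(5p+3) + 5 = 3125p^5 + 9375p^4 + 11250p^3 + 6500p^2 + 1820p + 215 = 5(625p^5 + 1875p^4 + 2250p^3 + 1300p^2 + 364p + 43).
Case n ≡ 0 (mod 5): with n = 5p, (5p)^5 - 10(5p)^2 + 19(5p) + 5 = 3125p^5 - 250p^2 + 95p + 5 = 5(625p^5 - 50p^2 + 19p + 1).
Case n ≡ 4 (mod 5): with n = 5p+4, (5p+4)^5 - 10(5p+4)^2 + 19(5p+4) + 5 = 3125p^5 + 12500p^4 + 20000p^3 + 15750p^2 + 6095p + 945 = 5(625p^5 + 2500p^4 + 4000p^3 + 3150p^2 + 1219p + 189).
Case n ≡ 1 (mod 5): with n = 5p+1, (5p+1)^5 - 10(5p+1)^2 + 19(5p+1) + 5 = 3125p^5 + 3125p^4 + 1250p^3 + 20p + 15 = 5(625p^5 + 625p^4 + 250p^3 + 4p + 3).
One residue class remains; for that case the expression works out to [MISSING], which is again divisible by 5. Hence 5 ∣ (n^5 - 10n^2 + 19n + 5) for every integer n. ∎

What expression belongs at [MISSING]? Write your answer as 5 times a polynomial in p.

5(625p^5 + 1250p^4 + 1000p^3 + 350p^2 + 59p + 7)

The residues treated are {3, 0, 4, 1}, so the missing case is n ≡ 2 (mod 5); write n = 5p+2.
Then (5p+2)^5 - 10(5p+2)^2 + 19(5p+2) + 5 = 3125p^5 + 6250p^4 + 5000p^3 + 1750p^2 + 295p + 35 = 5(625p^5 + 1250p^4 + 1000p^3 + 350p^2 + 59p + 7).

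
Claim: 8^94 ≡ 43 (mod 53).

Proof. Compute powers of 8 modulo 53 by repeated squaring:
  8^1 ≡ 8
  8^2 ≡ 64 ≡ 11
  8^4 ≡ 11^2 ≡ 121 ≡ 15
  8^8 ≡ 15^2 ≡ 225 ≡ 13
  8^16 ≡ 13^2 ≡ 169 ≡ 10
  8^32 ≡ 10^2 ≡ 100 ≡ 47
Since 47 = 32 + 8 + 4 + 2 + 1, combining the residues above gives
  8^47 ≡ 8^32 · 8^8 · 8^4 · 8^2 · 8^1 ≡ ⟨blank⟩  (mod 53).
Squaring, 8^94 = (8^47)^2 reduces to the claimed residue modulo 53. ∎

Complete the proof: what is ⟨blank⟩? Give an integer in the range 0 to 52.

19

8^32 · 8^8 · 8^4 · 8^2 · 8^1 ≡ 47 · 13 · 15 · 11 · 8 = 806520.
806520 mod 53 = 19, so 8^47 ≡ 19 (mod 53).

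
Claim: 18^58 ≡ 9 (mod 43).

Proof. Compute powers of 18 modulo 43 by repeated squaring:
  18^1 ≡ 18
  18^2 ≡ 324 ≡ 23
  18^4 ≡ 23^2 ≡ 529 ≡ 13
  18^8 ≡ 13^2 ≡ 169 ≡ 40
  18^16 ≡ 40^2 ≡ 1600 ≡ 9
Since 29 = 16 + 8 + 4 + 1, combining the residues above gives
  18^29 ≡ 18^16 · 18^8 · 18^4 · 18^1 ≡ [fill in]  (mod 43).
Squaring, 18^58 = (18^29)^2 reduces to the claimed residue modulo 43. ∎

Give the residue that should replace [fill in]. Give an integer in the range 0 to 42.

3

Multiply the listed residues: 9 · 40 · 13 · 18 = 360 → 4680 → 84240.
Reducing modulo 43: 84240 = 1959·43 + 3, so 18^29 ≡ 3.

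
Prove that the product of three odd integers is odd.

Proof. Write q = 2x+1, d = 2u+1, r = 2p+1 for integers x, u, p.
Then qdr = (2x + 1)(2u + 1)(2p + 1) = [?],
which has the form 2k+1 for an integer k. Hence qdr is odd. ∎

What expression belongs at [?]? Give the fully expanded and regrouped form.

(2x + 1)(2u + 1)(2p + 1) = 8pux + 4pu + 4px + 2p + 4ux + 2u + 2x + 1
= 2(4pux + 2pu + 2px + p + 2ux + u + x) + 1.
Since 4pux + 2pu + 2px + p + 2ux + u + x is an integer, the product is of the form 2k+1 for an integer k.

2(4pux + 2pu + 2px + p + 2ux + u + x) + 1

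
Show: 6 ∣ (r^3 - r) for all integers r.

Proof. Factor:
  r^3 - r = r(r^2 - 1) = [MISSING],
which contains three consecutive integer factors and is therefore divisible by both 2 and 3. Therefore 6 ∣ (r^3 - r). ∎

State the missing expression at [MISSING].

(r - 1)r(r + 1)

r(r^2 - 1) = r(r - 1)(r + 1) = (r - 1)r(r + 1).
These three factors are consecutive integers, so their product is divisible by 6.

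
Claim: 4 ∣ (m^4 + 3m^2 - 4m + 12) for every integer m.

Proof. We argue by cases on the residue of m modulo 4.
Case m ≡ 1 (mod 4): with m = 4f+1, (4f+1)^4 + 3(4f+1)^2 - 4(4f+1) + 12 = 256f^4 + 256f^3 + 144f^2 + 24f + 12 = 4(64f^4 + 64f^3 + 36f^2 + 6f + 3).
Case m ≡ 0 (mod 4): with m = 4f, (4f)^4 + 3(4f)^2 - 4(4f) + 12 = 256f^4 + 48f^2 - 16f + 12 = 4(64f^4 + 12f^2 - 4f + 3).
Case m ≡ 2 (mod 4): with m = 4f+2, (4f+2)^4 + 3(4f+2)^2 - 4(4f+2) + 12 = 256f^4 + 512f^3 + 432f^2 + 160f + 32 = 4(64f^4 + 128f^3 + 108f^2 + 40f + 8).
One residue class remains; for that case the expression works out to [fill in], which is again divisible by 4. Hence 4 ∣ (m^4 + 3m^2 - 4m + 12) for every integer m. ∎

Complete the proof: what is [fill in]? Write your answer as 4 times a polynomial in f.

4(64f^4 + 192f^3 + 228f^2 + 122f + 27)

The residues treated are {1, 0, 2}, so the missing case is m ≡ 3 (mod 4); write m = 4f+3.
Then (4f+3)^4 + 3(4f+3)^2 - 4(4f+3) + 12 = 256f^4 + 768f^3 + 912f^2 + 488f + 108 = 4(64f^4 + 192f^3 + 228f^2 + 122f + 27).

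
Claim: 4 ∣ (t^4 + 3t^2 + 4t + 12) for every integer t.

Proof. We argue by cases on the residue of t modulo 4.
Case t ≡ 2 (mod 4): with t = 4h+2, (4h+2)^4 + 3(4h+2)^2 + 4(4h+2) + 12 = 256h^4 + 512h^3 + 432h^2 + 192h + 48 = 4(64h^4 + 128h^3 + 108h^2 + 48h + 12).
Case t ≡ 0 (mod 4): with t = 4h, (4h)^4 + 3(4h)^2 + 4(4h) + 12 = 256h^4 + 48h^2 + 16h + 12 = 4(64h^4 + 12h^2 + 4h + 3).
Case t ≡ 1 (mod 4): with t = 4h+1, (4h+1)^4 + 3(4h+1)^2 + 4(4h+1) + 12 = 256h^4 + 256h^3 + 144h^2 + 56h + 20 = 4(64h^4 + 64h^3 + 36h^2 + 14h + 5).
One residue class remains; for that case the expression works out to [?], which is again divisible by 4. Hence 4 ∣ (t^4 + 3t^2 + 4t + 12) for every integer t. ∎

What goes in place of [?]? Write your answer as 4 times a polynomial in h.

The residues treated are {2, 0, 1}, so the missing case is t ≡ 3 (mod 4); write t = 4h+3.
Then (4h+3)^4 + 3(4h+3)^2 + 4(4h+3) + 12 = 256h^4 + 768h^3 + 912h^2 + 520h + 132 = 4(64h^4 + 192h^3 + 228h^2 + 130h + 33).

4(64h^4 + 192h^3 + 228h^2 + 130h + 33)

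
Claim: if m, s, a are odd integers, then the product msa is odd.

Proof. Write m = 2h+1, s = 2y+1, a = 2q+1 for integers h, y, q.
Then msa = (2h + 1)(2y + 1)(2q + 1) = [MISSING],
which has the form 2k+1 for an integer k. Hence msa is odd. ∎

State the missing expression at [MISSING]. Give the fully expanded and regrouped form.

2(4hqy + 2hq + 2hy + h + 2qy + q + y) + 1

Expanding: (2h + 1)(2y + 1)(2q + 1) = 8hqy + 4hq + 4hy + 2h + 4qy + 2q + 2y + 1.
Every term except the constant is even, so this is 2(4hqy + 2hq + 2hy + h + 2qy + q + y) + 1,
and 4hqy + 2hq + 2hy + h + 2qy + q + y ∈ ℤ gives the required form.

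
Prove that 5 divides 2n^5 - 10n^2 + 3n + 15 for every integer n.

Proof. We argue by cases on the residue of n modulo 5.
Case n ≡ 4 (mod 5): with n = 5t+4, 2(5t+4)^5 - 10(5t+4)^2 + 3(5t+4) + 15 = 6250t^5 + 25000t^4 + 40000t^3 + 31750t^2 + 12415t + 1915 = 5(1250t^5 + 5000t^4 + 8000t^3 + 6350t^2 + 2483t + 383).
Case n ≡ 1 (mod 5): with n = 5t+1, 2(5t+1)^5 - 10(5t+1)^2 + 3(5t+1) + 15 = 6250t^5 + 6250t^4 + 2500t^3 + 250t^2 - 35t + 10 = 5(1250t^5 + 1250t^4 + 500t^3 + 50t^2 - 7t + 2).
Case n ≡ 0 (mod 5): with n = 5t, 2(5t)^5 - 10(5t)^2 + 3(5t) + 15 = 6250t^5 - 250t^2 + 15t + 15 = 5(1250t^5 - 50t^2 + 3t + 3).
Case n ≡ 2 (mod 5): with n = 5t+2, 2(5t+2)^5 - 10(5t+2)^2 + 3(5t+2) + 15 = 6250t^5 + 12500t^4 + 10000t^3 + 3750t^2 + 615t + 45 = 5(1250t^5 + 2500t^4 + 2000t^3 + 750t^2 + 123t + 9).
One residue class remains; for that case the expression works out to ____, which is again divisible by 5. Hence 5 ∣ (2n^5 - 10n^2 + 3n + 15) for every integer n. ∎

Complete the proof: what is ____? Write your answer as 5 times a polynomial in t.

5(1250t^5 + 3750t^4 + 4500t^3 + 2650t^2 + 753t + 84)

Only n ≡ 3 (mod 5) is unaccounted for. Put n = 5t+3:
2(5t+3)^5 - 10(5t+3)^2 + 3(5t+3) + 15 expands to 6250t^5 + 18750t^4 + 22500t^3 + 13250t^2 + 3765t + 420,
and factoring out 5 leaves 5(1250t^5 + 3750t^4 + 4500t^3 + 2650t^2 + 753t + 84).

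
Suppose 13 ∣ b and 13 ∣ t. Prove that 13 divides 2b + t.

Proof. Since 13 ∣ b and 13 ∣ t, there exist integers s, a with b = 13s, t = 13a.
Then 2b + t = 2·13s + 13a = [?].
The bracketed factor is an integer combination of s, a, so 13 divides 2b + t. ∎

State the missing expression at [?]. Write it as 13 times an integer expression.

Pull the common 13 out of every term: 2·13s + 13a = 13(a + 2s).
a + 2s is an integer, which exhibits the divisibility.

13(a + 2s)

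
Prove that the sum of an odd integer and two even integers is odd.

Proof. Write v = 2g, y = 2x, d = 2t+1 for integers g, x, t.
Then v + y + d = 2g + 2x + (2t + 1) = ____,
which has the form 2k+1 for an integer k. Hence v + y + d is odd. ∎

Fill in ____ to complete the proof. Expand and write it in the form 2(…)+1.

2(g + t + x) + 1

2g + 2x + (2t + 1) = 2g + 2t + 2x + 1
= 2(g + t + x) + 1.
Since g + t + x is an integer, the sum is of the form 2k+1 for an integer k.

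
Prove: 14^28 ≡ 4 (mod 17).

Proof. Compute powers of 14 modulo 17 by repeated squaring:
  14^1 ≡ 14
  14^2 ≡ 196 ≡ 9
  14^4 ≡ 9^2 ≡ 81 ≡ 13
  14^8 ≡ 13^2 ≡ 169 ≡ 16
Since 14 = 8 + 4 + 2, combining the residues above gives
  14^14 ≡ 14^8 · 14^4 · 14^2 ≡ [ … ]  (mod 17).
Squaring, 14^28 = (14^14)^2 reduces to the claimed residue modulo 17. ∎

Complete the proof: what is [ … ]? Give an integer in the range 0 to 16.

Multiply the listed residues: 16 · 13 · 9 = 208 → 1872.
Reducing modulo 17: 1872 = 110·17 + 2, so 14^14 ≡ 2.

2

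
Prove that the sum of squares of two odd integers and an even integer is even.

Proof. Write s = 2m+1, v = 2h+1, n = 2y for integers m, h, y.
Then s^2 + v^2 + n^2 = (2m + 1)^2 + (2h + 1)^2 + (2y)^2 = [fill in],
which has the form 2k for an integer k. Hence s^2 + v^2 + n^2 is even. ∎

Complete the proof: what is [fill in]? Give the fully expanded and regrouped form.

(2m + 1)^2 + (2h + 1)^2 + (2y)^2 = 4h^2 + 4h + 4m^2 + 4m + 4y^2 + 2
= 2(2h^2 + 2h + 2m^2 + 2m + 2y^2 + 1).
Since 2h^2 + 2h + 2m^2 + 2m + 2y^2 + 1 is an integer, the sum of squares is of the form 2k for an integer k.

2(2h^2 + 2h + 2m^2 + 2m + 2y^2 + 1)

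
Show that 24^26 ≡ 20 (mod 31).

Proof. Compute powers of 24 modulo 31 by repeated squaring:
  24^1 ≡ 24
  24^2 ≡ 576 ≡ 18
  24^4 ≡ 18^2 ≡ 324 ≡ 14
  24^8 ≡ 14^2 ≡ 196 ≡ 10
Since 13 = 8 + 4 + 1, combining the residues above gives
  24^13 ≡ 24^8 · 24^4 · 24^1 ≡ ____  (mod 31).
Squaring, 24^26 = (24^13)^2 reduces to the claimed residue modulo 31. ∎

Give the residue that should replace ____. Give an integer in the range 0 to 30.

12

Multiply the listed residues: 10 · 14 · 24 = 140 → 3360.
Reducing modulo 31: 3360 = 108·31 + 12, so 24^13 ≡ 12.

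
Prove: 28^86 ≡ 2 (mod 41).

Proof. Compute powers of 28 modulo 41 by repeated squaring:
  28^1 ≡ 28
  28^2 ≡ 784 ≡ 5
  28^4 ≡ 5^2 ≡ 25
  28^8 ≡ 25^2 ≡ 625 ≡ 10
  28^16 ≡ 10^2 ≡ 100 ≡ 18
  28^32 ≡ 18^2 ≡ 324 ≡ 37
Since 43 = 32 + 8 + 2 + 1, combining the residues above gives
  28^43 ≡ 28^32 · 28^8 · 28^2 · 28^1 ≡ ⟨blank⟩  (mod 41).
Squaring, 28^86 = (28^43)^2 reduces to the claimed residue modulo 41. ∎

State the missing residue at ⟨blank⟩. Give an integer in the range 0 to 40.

28^32 · 28^8 · 28^2 · 28^1 ≡ 37 · 10 · 5 · 28 = 51800.
51800 mod 41 = 17, so 28^43 ≡ 17 (mod 41).

17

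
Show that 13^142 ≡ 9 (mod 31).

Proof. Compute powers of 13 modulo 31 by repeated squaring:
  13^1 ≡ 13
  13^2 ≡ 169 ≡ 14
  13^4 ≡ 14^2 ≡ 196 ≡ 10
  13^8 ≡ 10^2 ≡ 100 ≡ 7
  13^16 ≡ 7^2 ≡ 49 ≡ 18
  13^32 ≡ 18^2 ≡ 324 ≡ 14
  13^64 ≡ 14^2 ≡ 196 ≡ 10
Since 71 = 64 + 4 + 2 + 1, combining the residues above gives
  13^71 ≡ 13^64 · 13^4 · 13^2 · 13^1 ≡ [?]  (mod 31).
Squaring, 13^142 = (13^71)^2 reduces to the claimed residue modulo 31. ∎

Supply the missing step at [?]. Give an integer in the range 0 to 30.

Multiply the listed residues: 10 · 10 · 14 · 13 = 100 → 1400 → 18200.
Reducing modulo 31: 18200 = 587·31 + 3, so 13^71 ≡ 3.

3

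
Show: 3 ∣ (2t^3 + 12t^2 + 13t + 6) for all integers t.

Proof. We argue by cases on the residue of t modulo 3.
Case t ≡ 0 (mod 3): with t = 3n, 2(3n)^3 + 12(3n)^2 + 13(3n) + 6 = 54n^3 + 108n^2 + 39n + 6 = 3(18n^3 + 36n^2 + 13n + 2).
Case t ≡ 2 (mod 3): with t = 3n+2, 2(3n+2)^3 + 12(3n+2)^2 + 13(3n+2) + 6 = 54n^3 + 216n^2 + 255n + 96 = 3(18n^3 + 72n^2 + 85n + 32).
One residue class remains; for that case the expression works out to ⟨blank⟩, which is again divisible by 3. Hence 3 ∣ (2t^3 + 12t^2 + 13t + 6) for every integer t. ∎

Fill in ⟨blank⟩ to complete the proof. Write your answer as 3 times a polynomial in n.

3(18n^3 + 54n^2 + 43n + 11)

Only t ≡ 1 (mod 3) is unaccounted for. Put t = 3n+1:
2(3n+1)^3 + 12(3n+1)^2 + 13(3n+1) + 6 expands to 54n^3 + 162n^2 + 129n + 33,
and factoring out 3 leaves 3(18n^3 + 54n^2 + 43n + 11).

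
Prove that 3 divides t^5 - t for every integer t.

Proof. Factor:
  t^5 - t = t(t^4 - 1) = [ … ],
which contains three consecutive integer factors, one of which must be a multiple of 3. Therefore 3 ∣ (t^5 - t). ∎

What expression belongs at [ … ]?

(t - 1)t(t + 1)(t^2 + 1)

t^4 - 1 = (t^2 - 1)(t^2 + 1), and t^2 - 1 = (t-1)(t+1).
So t(t^4 - 1) = (t - 1)t(t + 1)(t^2 + 1).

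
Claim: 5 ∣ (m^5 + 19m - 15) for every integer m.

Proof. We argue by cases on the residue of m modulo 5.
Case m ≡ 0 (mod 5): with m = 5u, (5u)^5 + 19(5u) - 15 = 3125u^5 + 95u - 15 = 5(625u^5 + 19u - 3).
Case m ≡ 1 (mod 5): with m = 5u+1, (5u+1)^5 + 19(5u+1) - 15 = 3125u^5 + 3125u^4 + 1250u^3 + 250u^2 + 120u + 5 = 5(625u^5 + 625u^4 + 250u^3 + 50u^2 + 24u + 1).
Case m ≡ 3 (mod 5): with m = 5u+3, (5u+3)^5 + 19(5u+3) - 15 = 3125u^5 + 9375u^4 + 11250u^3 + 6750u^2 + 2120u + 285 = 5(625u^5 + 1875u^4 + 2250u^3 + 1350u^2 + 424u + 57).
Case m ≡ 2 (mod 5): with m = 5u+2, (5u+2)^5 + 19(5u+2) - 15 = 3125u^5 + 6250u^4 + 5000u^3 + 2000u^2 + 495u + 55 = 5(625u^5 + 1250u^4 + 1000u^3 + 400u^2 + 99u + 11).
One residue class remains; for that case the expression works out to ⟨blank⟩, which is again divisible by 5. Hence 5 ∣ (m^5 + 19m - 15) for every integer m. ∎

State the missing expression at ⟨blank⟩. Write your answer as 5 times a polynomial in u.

5(625u^5 + 2500u^4 + 4000u^3 + 3200u^2 + 1299u + 217)

Only m ≡ 4 (mod 5) is unaccounted for. Put m = 5u+4:
(5u+4)^5 + 19(5u+4) - 15 expands to 3125u^5 + 12500u^4 + 20000u^3 + 16000u^2 + 6495u + 1085,
and factoring out 5 leaves 5(625u^5 + 2500u^4 + 4000u^3 + 3200u^2 + 1299u + 217).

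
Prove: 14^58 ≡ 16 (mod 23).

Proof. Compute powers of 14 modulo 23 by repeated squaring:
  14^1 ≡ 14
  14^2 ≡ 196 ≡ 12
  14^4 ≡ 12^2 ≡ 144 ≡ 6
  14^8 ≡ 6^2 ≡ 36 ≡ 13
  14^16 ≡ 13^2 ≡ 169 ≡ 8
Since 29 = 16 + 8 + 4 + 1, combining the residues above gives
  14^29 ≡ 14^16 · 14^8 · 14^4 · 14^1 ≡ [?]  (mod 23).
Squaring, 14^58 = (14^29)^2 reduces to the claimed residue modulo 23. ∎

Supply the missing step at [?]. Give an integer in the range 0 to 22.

19

Multiply the listed residues: 8 · 13 · 6 · 14 = 104 → 624 → 8736.
Reducing modulo 23: 8736 = 379·23 + 19, so 14^29 ≡ 19.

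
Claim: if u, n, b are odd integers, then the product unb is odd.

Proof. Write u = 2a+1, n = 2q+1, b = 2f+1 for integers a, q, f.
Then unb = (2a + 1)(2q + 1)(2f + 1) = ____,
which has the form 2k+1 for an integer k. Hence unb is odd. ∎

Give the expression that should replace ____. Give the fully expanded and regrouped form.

Expanding: (2a + 1)(2q + 1)(2f + 1) = 8afq + 4af + 4aq + 2a + 4fq + 2f + 2q + 1.
Every term except the constant is even, so this is 2(4afq + 2af + 2aq + a + 2fq + f + q) + 1,
and 4afq + 2af + 2aq + a + 2fq + f + q ∈ ℤ gives the required form.

2(4afq + 2af + 2aq + a + 2fq + f + q) + 1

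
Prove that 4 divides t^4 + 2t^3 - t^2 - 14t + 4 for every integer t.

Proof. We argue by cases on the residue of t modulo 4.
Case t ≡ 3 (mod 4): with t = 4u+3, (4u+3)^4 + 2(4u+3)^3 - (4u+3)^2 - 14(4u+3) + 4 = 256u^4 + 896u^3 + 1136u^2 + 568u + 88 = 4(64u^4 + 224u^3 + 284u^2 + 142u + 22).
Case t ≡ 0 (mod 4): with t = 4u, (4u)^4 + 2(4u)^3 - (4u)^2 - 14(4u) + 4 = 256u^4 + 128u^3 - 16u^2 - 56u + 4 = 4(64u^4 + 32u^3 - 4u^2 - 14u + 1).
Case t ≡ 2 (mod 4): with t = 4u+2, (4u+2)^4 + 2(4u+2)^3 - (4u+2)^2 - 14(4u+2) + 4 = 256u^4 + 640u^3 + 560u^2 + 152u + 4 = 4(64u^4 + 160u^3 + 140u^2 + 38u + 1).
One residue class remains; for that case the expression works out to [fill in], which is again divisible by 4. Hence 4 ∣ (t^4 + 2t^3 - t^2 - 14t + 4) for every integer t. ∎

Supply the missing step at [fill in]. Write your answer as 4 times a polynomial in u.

4(64u^4 + 96u^3 + 44u^2 - 6u - 2)

The residues treated are {3, 0, 2}, so the missing case is t ≡ 1 (mod 4); write t = 4u+1.
Then (4u+1)^4 + 2(4u+1)^3 - (4u+1)^2 - 14(4u+1) + 4 = 256u^4 + 384u^3 + 176u^2 - 24u - 8 = 4(64u^4 + 96u^3 + 44u^2 - 6u - 2).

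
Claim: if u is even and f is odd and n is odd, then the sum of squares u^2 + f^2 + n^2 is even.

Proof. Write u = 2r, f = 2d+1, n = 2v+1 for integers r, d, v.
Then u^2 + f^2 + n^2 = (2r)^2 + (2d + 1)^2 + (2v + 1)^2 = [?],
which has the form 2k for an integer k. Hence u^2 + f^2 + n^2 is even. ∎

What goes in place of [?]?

Expanding: (2r)^2 + (2d + 1)^2 + (2v + 1)^2 = 4d^2 + 4d + 4r^2 + 4v^2 + 4v + 2.
Every term is even; pulling out the factor of 2 gives 2(2d^2 + 2d + 2r^2 + 2v^2 + 2v + 1).

2(2d^2 + 2d + 2r^2 + 2v^2 + 2v + 1)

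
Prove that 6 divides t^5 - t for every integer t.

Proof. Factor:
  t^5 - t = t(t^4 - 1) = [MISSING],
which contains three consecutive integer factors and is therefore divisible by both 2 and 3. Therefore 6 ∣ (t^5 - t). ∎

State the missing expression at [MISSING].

(t - 1)t(t + 1)(t^2 + 1)

t^4 - 1 = (t^2 - 1)(t^2 + 1), and t^2 - 1 = (t-1)(t+1).
So t(t^4 - 1) = (t - 1)t(t + 1)(t^2 + 1).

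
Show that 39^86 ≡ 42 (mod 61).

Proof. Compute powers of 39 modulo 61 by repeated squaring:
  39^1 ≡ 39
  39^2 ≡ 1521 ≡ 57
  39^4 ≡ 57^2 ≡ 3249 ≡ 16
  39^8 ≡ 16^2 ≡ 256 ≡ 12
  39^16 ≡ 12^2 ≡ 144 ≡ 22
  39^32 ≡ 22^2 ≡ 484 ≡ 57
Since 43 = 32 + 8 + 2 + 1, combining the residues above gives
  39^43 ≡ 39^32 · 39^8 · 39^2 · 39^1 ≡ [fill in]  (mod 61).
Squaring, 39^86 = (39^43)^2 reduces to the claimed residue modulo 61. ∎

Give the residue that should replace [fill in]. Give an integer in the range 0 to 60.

39^32 · 39^8 · 39^2 · 39^1 ≡ 57 · 12 · 57 · 39 = 1520532.
1520532 mod 61 = 46, so 39^43 ≡ 46 (mod 61).

46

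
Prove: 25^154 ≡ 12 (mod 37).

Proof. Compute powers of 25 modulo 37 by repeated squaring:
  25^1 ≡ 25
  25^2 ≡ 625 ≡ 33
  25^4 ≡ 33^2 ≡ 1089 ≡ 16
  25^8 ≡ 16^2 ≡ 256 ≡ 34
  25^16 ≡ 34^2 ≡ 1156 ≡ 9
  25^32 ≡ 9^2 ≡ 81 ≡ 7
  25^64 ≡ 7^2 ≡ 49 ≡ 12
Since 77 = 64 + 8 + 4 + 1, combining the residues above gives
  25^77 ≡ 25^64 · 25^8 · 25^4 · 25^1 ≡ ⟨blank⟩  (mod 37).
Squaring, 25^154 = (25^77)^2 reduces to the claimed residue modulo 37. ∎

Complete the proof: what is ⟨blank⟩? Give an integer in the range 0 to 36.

30

Multiply the listed residues: 12 · 34 · 16 · 25 = 408 → 6528 → 163200.
Reducing modulo 37: 163200 = 4410·37 + 30, so 25^77 ≡ 30.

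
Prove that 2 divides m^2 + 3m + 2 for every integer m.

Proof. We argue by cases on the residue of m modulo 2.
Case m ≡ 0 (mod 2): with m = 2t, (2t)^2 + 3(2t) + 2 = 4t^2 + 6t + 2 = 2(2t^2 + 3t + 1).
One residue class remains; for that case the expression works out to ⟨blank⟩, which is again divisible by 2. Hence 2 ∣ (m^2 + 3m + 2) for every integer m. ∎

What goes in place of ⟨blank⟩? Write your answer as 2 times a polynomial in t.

Only m ≡ 1 (mod 2) is unaccounted for. Put m = 2t+1:
(2t+1)^2 + 3(2t+1) + 2 expands to 4t^2 + 10t + 6,
and factoring out 2 leaves 2(2t^2 + 5t + 3).

2(2t^2 + 5t + 3)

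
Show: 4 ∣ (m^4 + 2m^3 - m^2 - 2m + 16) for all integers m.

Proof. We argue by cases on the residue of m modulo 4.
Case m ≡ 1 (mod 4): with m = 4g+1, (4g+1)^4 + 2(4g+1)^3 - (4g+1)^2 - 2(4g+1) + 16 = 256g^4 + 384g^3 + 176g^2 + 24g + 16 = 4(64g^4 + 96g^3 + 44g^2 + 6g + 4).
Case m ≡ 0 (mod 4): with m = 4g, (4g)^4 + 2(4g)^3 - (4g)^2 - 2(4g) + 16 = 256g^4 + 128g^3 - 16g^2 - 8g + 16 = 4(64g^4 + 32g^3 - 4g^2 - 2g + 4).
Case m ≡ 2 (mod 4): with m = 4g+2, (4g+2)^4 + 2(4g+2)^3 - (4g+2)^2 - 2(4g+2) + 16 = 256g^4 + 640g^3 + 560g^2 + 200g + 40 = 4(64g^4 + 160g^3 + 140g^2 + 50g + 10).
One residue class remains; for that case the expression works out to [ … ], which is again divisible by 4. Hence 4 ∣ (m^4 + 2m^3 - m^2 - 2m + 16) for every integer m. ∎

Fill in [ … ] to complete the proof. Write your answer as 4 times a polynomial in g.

4(64g^4 + 224g^3 + 284g^2 + 154g + 34)

Only m ≡ 3 (mod 4) is unaccounted for. Put m = 4g+3:
(4g+3)^4 + 2(4g+3)^3 - (4g+3)^2 - 2(4g+3) + 16 expands to 256g^4 + 896g^3 + 1136g^2 + 616g + 136,
and factoring out 4 leaves 4(64g^4 + 224g^3 + 284g^2 + 154g + 34).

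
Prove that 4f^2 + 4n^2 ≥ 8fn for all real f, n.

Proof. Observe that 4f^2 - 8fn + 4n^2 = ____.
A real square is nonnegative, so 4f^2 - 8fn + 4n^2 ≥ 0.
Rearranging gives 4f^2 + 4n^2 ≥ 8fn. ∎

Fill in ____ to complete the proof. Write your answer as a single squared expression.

4f^2 - 8fn + 4n^2 is a perfect-square trinomial: the outer terms are (2f)^2 and (2n)^2, and the cross term is -2·2f·2n.
So 4f^2 - 8fn + 4n^2 = (2f - 2n)^2 ≥ 0.

(2f - 2n)^2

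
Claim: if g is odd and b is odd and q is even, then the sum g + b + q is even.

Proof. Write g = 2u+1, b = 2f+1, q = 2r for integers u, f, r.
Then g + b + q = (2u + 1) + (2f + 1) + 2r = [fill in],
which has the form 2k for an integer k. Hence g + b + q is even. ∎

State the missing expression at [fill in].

(2u + 1) + (2f + 1) + 2r = 2f + 2r + 2u + 2
= 2(f + r + u + 1).
Since f + r + u + 1 is an integer, the sum is of the form 2k for an integer k.

2(f + r + u + 1)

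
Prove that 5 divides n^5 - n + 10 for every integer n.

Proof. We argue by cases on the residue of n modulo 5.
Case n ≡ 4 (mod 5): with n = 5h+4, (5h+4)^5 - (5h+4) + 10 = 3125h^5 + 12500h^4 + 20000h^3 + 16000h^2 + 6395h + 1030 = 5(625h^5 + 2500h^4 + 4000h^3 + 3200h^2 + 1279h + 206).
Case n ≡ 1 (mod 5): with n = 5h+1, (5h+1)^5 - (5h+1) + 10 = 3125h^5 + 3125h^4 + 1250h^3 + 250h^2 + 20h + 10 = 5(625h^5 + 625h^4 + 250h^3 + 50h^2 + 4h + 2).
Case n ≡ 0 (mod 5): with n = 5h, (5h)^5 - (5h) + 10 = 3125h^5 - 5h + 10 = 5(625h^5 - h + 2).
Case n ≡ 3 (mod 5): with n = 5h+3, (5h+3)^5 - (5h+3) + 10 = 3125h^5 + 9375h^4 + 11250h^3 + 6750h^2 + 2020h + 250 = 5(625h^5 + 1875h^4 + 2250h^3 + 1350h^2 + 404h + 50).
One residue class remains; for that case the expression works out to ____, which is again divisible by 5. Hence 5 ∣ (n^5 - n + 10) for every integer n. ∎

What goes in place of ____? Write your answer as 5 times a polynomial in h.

The residues treated are {4, 1, 0, 3}, so the missing case is n ≡ 2 (mod 5); write n = 5h+2.
Then (5h+2)^5 - (5h+2) + 10 = 3125h^5 + 6250h^4 + 5000h^3 + 2000h^2 + 395h + 40 = 5(625h^5 + 1250h^4 + 1000h^3 + 400h^2 + 79h + 8).

5(625h^5 + 1250h^4 + 1000h^3 + 400h^2 + 79h + 8)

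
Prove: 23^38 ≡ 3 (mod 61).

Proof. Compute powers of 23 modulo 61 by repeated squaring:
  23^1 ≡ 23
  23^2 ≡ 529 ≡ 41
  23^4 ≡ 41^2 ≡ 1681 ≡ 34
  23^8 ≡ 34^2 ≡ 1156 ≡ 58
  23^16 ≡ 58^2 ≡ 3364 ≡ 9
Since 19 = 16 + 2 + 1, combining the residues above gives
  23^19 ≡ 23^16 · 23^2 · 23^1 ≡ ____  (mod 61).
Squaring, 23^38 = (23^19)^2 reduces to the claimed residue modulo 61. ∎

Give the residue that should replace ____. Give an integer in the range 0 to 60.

8

Multiply the listed residues: 9 · 41 · 23 = 369 → 8487.
Reducing modulo 61: 8487 = 139·61 + 8, so 23^19 ≡ 8.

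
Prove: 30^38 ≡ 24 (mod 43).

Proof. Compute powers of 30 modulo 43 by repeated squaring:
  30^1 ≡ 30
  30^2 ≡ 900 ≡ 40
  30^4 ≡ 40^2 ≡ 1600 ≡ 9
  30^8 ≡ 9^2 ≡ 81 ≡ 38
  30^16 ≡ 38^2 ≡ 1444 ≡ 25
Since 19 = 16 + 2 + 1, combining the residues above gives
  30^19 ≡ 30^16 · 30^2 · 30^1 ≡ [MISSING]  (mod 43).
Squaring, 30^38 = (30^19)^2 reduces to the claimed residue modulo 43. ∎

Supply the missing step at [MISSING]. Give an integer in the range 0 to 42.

29

Multiply the listed residues: 25 · 40 · 30 = 1000 → 30000.
Reducing modulo 43: 30000 = 697·43 + 29, so 30^19 ≡ 29.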